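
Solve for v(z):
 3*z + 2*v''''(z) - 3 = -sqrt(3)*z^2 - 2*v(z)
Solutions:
 v(z) = -sqrt(3)*z^2/2 - 3*z/2 + (C1*sin(sqrt(2)*z/2) + C2*cos(sqrt(2)*z/2))*exp(-sqrt(2)*z/2) + (C3*sin(sqrt(2)*z/2) + C4*cos(sqrt(2)*z/2))*exp(sqrt(2)*z/2) + 3/2


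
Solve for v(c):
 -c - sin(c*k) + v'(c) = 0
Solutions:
 v(c) = C1 + c^2/2 - cos(c*k)/k


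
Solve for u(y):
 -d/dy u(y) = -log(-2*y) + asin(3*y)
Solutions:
 u(y) = C1 + y*log(-y) - y*asin(3*y) - y + y*log(2) - sqrt(1 - 9*y^2)/3


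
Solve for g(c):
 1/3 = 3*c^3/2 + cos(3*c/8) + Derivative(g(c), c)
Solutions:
 g(c) = C1 - 3*c^4/8 + c/3 - 8*sin(3*c/8)/3


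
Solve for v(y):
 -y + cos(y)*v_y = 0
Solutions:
 v(y) = C1 + Integral(y/cos(y), y)


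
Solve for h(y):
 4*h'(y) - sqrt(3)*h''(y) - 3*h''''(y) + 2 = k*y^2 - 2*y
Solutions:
 h(y) = C1 + C2*exp(y*(-(18 + sqrt(3)*sqrt(sqrt(3) + 108))^(1/3) + sqrt(3)/(18 + sqrt(3)*sqrt(sqrt(3) + 108))^(1/3))/6)*sin(y*(3/(18 + sqrt(3)*sqrt(sqrt(3) + 108))^(1/3) + sqrt(3)*(18 + sqrt(3)*sqrt(sqrt(3) + 108))^(1/3))/6) + C3*exp(y*(-(18 + sqrt(3)*sqrt(sqrt(3) + 108))^(1/3) + sqrt(3)/(18 + sqrt(3)*sqrt(sqrt(3) + 108))^(1/3))/6)*cos(y*(3/(18 + sqrt(3)*sqrt(sqrt(3) + 108))^(1/3) + sqrt(3)*(18 + sqrt(3)*sqrt(sqrt(3) + 108))^(1/3))/6) + C4*exp(-y*(-(18 + sqrt(3)*sqrt(sqrt(3) + 108))^(1/3) + sqrt(3)/(18 + sqrt(3)*sqrt(sqrt(3) + 108))^(1/3))/3) + k*y^3/12 + sqrt(3)*k*y^2/16 + 3*k*y/32 - y^2/4 - y/2 - sqrt(3)*y/8


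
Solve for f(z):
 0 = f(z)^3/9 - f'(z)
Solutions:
 f(z) = -3*sqrt(2)*sqrt(-1/(C1 + z))/2
 f(z) = 3*sqrt(2)*sqrt(-1/(C1 + z))/2


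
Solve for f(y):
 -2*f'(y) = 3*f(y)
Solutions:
 f(y) = C1*exp(-3*y/2)


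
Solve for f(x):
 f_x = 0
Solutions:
 f(x) = C1


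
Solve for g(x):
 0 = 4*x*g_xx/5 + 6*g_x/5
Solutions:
 g(x) = C1 + C2/sqrt(x)


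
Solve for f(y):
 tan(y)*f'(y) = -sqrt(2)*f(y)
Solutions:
 f(y) = C1/sin(y)^(sqrt(2))


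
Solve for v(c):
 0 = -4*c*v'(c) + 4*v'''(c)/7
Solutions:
 v(c) = C1 + Integral(C2*airyai(7^(1/3)*c) + C3*airybi(7^(1/3)*c), c)


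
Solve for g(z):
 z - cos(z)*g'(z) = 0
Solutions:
 g(z) = C1 + Integral(z/cos(z), z)


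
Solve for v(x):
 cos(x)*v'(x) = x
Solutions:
 v(x) = C1 + Integral(x/cos(x), x)


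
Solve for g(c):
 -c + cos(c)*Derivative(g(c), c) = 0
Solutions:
 g(c) = C1 + Integral(c/cos(c), c)


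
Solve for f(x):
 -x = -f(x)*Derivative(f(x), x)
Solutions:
 f(x) = -sqrt(C1 + x^2)
 f(x) = sqrt(C1 + x^2)


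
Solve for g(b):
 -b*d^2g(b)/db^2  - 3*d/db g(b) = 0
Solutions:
 g(b) = C1 + C2/b^2


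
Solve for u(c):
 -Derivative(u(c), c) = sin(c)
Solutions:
 u(c) = C1 + cos(c)


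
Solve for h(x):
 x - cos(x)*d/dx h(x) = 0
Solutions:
 h(x) = C1 + Integral(x/cos(x), x)


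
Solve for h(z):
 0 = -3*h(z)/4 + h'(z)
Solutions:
 h(z) = C1*exp(3*z/4)


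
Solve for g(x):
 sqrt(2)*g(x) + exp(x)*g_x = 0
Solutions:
 g(x) = C1*exp(sqrt(2)*exp(-x))


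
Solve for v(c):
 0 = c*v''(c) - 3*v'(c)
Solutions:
 v(c) = C1 + C2*c^4


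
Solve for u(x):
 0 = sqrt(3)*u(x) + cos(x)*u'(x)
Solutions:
 u(x) = C1*(sin(x) - 1)^(sqrt(3)/2)/(sin(x) + 1)^(sqrt(3)/2)


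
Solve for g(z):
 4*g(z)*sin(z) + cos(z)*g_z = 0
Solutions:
 g(z) = C1*cos(z)^4


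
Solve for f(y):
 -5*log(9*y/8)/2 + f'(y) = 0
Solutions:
 f(y) = C1 + 5*y*log(y)/2 - 15*y*log(2)/2 - 5*y/2 + 5*y*log(3)


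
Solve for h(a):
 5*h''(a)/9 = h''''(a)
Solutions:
 h(a) = C1 + C2*a + C3*exp(-sqrt(5)*a/3) + C4*exp(sqrt(5)*a/3)


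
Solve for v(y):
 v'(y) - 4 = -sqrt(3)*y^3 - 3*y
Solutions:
 v(y) = C1 - sqrt(3)*y^4/4 - 3*y^2/2 + 4*y


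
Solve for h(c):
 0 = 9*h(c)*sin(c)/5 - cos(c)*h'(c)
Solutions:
 h(c) = C1/cos(c)^(9/5)


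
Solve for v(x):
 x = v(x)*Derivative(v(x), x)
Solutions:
 v(x) = -sqrt(C1 + x^2)
 v(x) = sqrt(C1 + x^2)


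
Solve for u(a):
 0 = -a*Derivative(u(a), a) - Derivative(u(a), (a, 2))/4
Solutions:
 u(a) = C1 + C2*erf(sqrt(2)*a)


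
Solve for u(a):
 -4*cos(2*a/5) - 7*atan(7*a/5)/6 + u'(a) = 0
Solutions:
 u(a) = C1 + 7*a*atan(7*a/5)/6 - 5*log(49*a^2 + 25)/12 + 10*sin(2*a/5)


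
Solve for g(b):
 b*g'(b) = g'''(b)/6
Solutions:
 g(b) = C1 + Integral(C2*airyai(6^(1/3)*b) + C3*airybi(6^(1/3)*b), b)


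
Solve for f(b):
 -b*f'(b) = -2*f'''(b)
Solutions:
 f(b) = C1 + Integral(C2*airyai(2^(2/3)*b/2) + C3*airybi(2^(2/3)*b/2), b)


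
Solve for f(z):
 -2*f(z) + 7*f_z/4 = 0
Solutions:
 f(z) = C1*exp(8*z/7)


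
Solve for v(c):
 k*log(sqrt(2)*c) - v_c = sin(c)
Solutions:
 v(c) = C1 + c*k*(log(c) - 1) + c*k*log(2)/2 + cos(c)


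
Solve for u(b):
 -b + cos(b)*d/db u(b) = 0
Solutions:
 u(b) = C1 + Integral(b/cos(b), b)


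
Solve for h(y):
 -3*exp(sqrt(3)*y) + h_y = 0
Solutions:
 h(y) = C1 + sqrt(3)*exp(sqrt(3)*y)


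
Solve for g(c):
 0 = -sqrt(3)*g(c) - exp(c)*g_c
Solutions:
 g(c) = C1*exp(sqrt(3)*exp(-c))


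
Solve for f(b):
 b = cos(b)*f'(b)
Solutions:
 f(b) = C1 + Integral(b/cos(b), b)


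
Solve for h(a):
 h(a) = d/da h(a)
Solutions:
 h(a) = C1*exp(a)


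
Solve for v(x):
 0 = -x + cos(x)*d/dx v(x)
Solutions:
 v(x) = C1 + Integral(x/cos(x), x)


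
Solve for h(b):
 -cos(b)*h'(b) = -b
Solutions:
 h(b) = C1 + Integral(b/cos(b), b)


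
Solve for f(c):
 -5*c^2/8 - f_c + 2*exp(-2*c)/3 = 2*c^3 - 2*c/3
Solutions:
 f(c) = C1 - c^4/2 - 5*c^3/24 + c^2/3 - exp(-2*c)/3


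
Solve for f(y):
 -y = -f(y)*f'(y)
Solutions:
 f(y) = -sqrt(C1 + y^2)
 f(y) = sqrt(C1 + y^2)


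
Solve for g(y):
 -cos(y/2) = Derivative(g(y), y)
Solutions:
 g(y) = C1 - 2*sin(y/2)


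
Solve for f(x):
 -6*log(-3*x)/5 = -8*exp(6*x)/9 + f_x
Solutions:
 f(x) = C1 - 6*x*log(-x)/5 + 6*x*(1 - log(3))/5 + 4*exp(6*x)/27


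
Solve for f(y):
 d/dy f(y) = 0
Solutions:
 f(y) = C1


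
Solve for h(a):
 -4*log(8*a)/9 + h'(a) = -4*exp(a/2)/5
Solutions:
 h(a) = C1 + 4*a*log(a)/9 + 4*a*(-1 + 3*log(2))/9 - 8*exp(a/2)/5


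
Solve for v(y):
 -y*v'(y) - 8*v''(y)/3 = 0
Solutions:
 v(y) = C1 + C2*erf(sqrt(3)*y/4)


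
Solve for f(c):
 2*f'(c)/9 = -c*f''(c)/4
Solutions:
 f(c) = C1 + C2*c^(1/9)


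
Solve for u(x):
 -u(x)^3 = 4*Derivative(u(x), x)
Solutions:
 u(x) = -sqrt(2)*sqrt(-1/(C1 - x))
 u(x) = sqrt(2)*sqrt(-1/(C1 - x))


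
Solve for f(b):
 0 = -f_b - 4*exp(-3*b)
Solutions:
 f(b) = C1 + 4*exp(-3*b)/3


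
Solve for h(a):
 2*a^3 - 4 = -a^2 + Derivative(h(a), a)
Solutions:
 h(a) = C1 + a^4/2 + a^3/3 - 4*a


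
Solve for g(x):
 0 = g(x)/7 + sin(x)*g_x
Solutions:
 g(x) = C1*(cos(x) + 1)^(1/14)/(cos(x) - 1)^(1/14)


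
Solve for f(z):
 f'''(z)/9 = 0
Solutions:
 f(z) = C1 + C2*z + C3*z^2


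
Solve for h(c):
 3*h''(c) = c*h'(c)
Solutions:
 h(c) = C1 + C2*erfi(sqrt(6)*c/6)


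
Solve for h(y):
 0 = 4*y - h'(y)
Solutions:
 h(y) = C1 + 2*y^2


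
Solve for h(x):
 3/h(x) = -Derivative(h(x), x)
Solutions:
 h(x) = -sqrt(C1 - 6*x)
 h(x) = sqrt(C1 - 6*x)


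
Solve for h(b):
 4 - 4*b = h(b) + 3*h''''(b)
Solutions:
 h(b) = -4*b + (C1*sin(sqrt(2)*3^(3/4)*b/6) + C2*cos(sqrt(2)*3^(3/4)*b/6))*exp(-sqrt(2)*3^(3/4)*b/6) + (C3*sin(sqrt(2)*3^(3/4)*b/6) + C4*cos(sqrt(2)*3^(3/4)*b/6))*exp(sqrt(2)*3^(3/4)*b/6) + 4


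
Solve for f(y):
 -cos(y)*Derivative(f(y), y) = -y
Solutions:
 f(y) = C1 + Integral(y/cos(y), y)


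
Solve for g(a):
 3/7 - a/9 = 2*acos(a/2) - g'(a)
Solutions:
 g(a) = C1 + a^2/18 + 2*a*acos(a/2) - 3*a/7 - 2*sqrt(4 - a^2)


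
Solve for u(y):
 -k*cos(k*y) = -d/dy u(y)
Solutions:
 u(y) = C1 + sin(k*y)


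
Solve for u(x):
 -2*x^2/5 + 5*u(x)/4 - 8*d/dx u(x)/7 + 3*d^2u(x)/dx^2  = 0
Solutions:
 u(x) = 8*x^2/25 + 512*x/875 + (C1*sin(sqrt(671)*x/42) + C2*cos(sqrt(671)*x/42))*exp(4*x/21) - 30656/30625


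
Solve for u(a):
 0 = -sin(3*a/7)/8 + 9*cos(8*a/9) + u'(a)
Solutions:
 u(a) = C1 - 81*sin(8*a/9)/8 - 7*cos(3*a/7)/24


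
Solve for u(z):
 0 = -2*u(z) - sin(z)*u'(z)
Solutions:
 u(z) = C1*(cos(z) + 1)/(cos(z) - 1)


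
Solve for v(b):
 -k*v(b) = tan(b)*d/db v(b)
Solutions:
 v(b) = C1*exp(-k*log(sin(b)))


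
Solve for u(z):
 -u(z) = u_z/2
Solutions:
 u(z) = C1*exp(-2*z)


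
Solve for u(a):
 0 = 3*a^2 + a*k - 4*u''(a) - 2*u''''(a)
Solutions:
 u(a) = C1 + C2*a + C3*sin(sqrt(2)*a) + C4*cos(sqrt(2)*a) + a^4/16 + a^3*k/24 - 3*a^2/8


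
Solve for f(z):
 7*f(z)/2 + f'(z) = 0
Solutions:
 f(z) = C1*exp(-7*z/2)


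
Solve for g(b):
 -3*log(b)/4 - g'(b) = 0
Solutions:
 g(b) = C1 - 3*b*log(b)/4 + 3*b/4


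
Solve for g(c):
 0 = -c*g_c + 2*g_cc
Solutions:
 g(c) = C1 + C2*erfi(c/2)


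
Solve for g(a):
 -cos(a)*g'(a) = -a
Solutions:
 g(a) = C1 + Integral(a/cos(a), a)


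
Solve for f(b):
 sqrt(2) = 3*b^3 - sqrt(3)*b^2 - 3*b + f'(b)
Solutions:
 f(b) = C1 - 3*b^4/4 + sqrt(3)*b^3/3 + 3*b^2/2 + sqrt(2)*b


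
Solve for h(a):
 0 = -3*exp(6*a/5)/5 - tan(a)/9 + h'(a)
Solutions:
 h(a) = C1 + exp(6*a/5)/2 - log(cos(a))/9


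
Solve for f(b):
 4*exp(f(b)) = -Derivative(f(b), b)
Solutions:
 f(b) = log(1/(C1 + 4*b))


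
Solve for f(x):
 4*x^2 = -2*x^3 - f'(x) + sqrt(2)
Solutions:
 f(x) = C1 - x^4/2 - 4*x^3/3 + sqrt(2)*x


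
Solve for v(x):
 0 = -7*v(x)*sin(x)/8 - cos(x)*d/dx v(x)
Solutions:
 v(x) = C1*cos(x)^(7/8)


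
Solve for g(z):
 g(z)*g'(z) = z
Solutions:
 g(z) = -sqrt(C1 + z^2)
 g(z) = sqrt(C1 + z^2)


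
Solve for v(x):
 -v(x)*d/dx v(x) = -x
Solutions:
 v(x) = -sqrt(C1 + x^2)
 v(x) = sqrt(C1 + x^2)


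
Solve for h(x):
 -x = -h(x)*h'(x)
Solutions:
 h(x) = -sqrt(C1 + x^2)
 h(x) = sqrt(C1 + x^2)


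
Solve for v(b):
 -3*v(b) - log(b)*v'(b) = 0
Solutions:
 v(b) = C1*exp(-3*li(b))


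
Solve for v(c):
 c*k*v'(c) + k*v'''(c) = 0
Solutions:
 v(c) = C1 + Integral(C2*airyai(-c) + C3*airybi(-c), c)


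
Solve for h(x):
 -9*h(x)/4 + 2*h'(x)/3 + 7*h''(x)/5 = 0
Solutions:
 h(x) = C1*exp(x*(-10 + sqrt(2935))/42) + C2*exp(-x*(10 + sqrt(2935))/42)


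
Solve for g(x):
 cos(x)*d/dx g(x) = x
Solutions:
 g(x) = C1 + Integral(x/cos(x), x)


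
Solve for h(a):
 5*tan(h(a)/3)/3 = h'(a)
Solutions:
 h(a) = -3*asin(C1*exp(5*a/9)) + 3*pi
 h(a) = 3*asin(C1*exp(5*a/9))


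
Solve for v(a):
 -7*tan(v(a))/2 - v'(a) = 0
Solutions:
 v(a) = pi - asin(C1*exp(-7*a/2))
 v(a) = asin(C1*exp(-7*a/2))


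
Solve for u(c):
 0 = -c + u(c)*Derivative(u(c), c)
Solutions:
 u(c) = -sqrt(C1 + c^2)
 u(c) = sqrt(C1 + c^2)


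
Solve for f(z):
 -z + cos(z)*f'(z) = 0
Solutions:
 f(z) = C1 + Integral(z/cos(z), z)


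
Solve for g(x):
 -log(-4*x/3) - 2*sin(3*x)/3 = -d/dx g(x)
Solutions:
 g(x) = C1 + x*log(-x) - x*log(3) - x + 2*x*log(2) - 2*cos(3*x)/9


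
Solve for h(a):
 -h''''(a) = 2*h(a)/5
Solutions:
 h(a) = (C1*sin(10^(3/4)*a/10) + C2*cos(10^(3/4)*a/10))*exp(-10^(3/4)*a/10) + (C3*sin(10^(3/4)*a/10) + C4*cos(10^(3/4)*a/10))*exp(10^(3/4)*a/10)


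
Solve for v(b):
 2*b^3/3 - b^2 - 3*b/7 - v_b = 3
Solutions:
 v(b) = C1 + b^4/6 - b^3/3 - 3*b^2/14 - 3*b


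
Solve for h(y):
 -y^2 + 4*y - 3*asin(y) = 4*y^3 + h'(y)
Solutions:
 h(y) = C1 - y^4 - y^3/3 + 2*y^2 - 3*y*asin(y) - 3*sqrt(1 - y^2)


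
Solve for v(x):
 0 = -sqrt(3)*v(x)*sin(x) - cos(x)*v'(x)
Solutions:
 v(x) = C1*cos(x)^(sqrt(3))


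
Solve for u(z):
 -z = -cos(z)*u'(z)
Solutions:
 u(z) = C1 + Integral(z/cos(z), z)


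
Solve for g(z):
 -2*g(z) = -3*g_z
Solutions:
 g(z) = C1*exp(2*z/3)


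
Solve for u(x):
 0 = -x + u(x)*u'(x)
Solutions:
 u(x) = -sqrt(C1 + x^2)
 u(x) = sqrt(C1 + x^2)


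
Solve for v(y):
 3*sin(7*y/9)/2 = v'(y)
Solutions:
 v(y) = C1 - 27*cos(7*y/9)/14


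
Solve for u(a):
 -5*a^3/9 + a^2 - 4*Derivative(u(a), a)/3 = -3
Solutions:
 u(a) = C1 - 5*a^4/48 + a^3/4 + 9*a/4


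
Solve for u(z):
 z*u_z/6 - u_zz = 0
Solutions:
 u(z) = C1 + C2*erfi(sqrt(3)*z/6)


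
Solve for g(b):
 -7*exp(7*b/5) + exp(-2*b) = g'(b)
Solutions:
 g(b) = C1 - 5*exp(7*b/5) - exp(-2*b)/2


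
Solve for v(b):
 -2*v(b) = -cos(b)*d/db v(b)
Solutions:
 v(b) = C1*(sin(b) + 1)/(sin(b) - 1)


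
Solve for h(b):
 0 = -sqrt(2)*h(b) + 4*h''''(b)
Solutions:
 h(b) = C1*exp(-2^(5/8)*b/2) + C2*exp(2^(5/8)*b/2) + C3*sin(2^(5/8)*b/2) + C4*cos(2^(5/8)*b/2)


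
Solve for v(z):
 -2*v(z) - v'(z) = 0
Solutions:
 v(z) = C1*exp(-2*z)


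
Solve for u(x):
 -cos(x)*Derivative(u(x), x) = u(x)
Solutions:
 u(x) = C1*sqrt(sin(x) - 1)/sqrt(sin(x) + 1)


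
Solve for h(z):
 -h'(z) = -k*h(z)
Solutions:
 h(z) = C1*exp(k*z)


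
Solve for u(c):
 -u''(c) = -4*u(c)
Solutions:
 u(c) = C1*exp(-2*c) + C2*exp(2*c)


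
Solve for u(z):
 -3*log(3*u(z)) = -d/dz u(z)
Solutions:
 -Integral(1/(log(_y) + log(3)), (_y, u(z)))/3 = C1 - z


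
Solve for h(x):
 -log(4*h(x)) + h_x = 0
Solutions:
 -Integral(1/(log(_y) + 2*log(2)), (_y, h(x))) = C1 - x


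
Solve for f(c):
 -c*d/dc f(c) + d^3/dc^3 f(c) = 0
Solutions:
 f(c) = C1 + Integral(C2*airyai(c) + C3*airybi(c), c)


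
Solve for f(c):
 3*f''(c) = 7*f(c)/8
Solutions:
 f(c) = C1*exp(-sqrt(42)*c/12) + C2*exp(sqrt(42)*c/12)


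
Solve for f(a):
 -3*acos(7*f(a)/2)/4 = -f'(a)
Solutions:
 Integral(1/acos(7*_y/2), (_y, f(a))) = C1 + 3*a/4


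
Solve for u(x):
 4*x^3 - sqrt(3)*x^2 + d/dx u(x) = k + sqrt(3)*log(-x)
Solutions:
 u(x) = C1 - x^4 + sqrt(3)*x^3/3 + x*(k - sqrt(3)) + sqrt(3)*x*log(-x)


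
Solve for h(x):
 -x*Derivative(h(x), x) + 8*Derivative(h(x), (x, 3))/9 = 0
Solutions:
 h(x) = C1 + Integral(C2*airyai(3^(2/3)*x/2) + C3*airybi(3^(2/3)*x/2), x)


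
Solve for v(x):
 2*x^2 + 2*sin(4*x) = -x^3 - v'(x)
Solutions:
 v(x) = C1 - x^4/4 - 2*x^3/3 + cos(4*x)/2


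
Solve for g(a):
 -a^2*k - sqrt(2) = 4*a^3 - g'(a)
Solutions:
 g(a) = C1 + a^4 + a^3*k/3 + sqrt(2)*a


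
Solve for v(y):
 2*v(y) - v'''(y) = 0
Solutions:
 v(y) = C3*exp(2^(1/3)*y) + (C1*sin(2^(1/3)*sqrt(3)*y/2) + C2*cos(2^(1/3)*sqrt(3)*y/2))*exp(-2^(1/3)*y/2)


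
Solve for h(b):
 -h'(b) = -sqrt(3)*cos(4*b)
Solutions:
 h(b) = C1 + sqrt(3)*sin(4*b)/4


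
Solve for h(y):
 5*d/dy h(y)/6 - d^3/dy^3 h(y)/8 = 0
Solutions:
 h(y) = C1 + C2*exp(-2*sqrt(15)*y/3) + C3*exp(2*sqrt(15)*y/3)


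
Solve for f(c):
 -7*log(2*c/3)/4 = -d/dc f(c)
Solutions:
 f(c) = C1 + 7*c*log(c)/4 - 7*c*log(3)/4 - 7*c/4 + 7*c*log(2)/4


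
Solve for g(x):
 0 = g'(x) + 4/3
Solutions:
 g(x) = C1 - 4*x/3


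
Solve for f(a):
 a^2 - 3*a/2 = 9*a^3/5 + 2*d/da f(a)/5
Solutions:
 f(a) = C1 - 9*a^4/8 + 5*a^3/6 - 15*a^2/8


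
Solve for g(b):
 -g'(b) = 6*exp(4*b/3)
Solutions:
 g(b) = C1 - 9*exp(4*b/3)/2


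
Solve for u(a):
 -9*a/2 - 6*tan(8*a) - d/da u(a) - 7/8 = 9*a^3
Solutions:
 u(a) = C1 - 9*a^4/4 - 9*a^2/4 - 7*a/8 + 3*log(cos(8*a))/4


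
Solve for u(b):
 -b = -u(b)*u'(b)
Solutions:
 u(b) = -sqrt(C1 + b^2)
 u(b) = sqrt(C1 + b^2)


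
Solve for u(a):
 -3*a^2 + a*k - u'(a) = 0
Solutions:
 u(a) = C1 - a^3 + a^2*k/2


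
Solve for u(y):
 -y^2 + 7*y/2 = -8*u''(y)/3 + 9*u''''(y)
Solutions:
 u(y) = C1 + C2*y + C3*exp(-2*sqrt(6)*y/9) + C4*exp(2*sqrt(6)*y/9) + y^4/32 - 7*y^3/32 + 81*y^2/64


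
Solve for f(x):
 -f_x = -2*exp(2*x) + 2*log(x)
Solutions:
 f(x) = C1 - 2*x*log(x) + 2*x + exp(2*x)


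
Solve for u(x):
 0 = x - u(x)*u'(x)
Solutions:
 u(x) = -sqrt(C1 + x^2)
 u(x) = sqrt(C1 + x^2)


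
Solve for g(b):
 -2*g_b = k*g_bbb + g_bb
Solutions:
 g(b) = C1 + C2*exp(b*(sqrt(1 - 8*k) - 1)/(2*k)) + C3*exp(-b*(sqrt(1 - 8*k) + 1)/(2*k))


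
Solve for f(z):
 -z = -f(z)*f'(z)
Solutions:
 f(z) = -sqrt(C1 + z^2)
 f(z) = sqrt(C1 + z^2)


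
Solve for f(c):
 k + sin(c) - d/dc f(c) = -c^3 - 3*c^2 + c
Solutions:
 f(c) = C1 + c^4/4 + c^3 - c^2/2 + c*k - cos(c)


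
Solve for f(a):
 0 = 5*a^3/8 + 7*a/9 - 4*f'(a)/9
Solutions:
 f(a) = C1 + 45*a^4/128 + 7*a^2/8


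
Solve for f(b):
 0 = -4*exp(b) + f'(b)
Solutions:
 f(b) = C1 + 4*exp(b)


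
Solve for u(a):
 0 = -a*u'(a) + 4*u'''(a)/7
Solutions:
 u(a) = C1 + Integral(C2*airyai(14^(1/3)*a/2) + C3*airybi(14^(1/3)*a/2), a)


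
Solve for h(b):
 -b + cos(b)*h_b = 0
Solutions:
 h(b) = C1 + Integral(b/cos(b), b)


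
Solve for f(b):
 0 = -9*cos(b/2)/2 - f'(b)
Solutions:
 f(b) = C1 - 9*sin(b/2)


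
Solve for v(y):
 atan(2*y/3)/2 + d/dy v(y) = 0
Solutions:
 v(y) = C1 - y*atan(2*y/3)/2 + 3*log(4*y^2 + 9)/8


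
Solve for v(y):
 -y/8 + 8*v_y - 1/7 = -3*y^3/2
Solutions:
 v(y) = C1 - 3*y^4/64 + y^2/128 + y/56


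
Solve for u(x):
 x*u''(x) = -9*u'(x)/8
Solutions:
 u(x) = C1 + C2/x^(1/8)


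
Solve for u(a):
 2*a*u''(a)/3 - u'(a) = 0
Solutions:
 u(a) = C1 + C2*a^(5/2)


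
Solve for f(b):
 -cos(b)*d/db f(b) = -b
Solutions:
 f(b) = C1 + Integral(b/cos(b), b)


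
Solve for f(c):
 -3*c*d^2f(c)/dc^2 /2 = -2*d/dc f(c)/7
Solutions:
 f(c) = C1 + C2*c^(25/21)


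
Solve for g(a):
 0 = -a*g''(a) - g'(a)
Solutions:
 g(a) = C1 + C2*log(a)


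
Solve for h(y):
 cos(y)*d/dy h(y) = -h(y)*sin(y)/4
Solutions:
 h(y) = C1*cos(y)^(1/4)


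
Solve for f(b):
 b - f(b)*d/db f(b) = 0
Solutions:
 f(b) = -sqrt(C1 + b^2)
 f(b) = sqrt(C1 + b^2)


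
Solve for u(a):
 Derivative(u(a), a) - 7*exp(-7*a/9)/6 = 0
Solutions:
 u(a) = C1 - 3*exp(-7*a/9)/2


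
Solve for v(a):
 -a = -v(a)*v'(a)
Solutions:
 v(a) = -sqrt(C1 + a^2)
 v(a) = sqrt(C1 + a^2)


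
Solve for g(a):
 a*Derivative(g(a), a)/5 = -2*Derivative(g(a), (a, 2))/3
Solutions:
 g(a) = C1 + C2*erf(sqrt(15)*a/10)


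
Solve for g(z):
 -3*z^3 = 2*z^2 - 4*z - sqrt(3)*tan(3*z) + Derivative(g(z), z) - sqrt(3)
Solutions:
 g(z) = C1 - 3*z^4/4 - 2*z^3/3 + 2*z^2 + sqrt(3)*z - sqrt(3)*log(cos(3*z))/3


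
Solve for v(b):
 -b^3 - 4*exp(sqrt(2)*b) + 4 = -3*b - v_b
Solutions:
 v(b) = C1 + b^4/4 - 3*b^2/2 - 4*b + 2*sqrt(2)*exp(sqrt(2)*b)


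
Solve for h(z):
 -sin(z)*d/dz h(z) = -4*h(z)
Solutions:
 h(z) = C1*(cos(z)^2 - 2*cos(z) + 1)/(cos(z)^2 + 2*cos(z) + 1)


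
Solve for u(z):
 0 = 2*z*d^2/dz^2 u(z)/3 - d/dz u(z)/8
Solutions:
 u(z) = C1 + C2*z^(19/16)


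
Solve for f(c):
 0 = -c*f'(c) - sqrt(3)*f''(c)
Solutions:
 f(c) = C1 + C2*erf(sqrt(2)*3^(3/4)*c/6)


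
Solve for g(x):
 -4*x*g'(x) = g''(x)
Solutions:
 g(x) = C1 + C2*erf(sqrt(2)*x)


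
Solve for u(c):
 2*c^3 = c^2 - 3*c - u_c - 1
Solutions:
 u(c) = C1 - c^4/2 + c^3/3 - 3*c^2/2 - c


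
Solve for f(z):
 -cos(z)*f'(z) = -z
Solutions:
 f(z) = C1 + Integral(z/cos(z), z)


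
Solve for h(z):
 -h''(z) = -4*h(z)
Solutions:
 h(z) = C1*exp(-2*z) + C2*exp(2*z)


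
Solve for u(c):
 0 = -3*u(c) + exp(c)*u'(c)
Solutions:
 u(c) = C1*exp(-3*exp(-c))


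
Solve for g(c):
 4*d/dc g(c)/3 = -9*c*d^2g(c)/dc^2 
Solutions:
 g(c) = C1 + C2*c^(23/27)


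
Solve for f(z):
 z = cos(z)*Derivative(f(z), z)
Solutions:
 f(z) = C1 + Integral(z/cos(z), z)


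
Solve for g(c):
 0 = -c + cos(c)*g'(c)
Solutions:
 g(c) = C1 + Integral(c/cos(c), c)


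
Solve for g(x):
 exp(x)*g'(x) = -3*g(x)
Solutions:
 g(x) = C1*exp(3*exp(-x))


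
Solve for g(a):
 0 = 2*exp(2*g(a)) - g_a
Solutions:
 g(a) = log(-sqrt(-1/(C1 + 2*a))) - log(2)/2
 g(a) = log(-1/(C1 + 2*a))/2 - log(2)/2


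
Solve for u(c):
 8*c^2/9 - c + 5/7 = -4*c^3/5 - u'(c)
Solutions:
 u(c) = C1 - c^4/5 - 8*c^3/27 + c^2/2 - 5*c/7


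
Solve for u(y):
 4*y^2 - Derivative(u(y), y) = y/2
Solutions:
 u(y) = C1 + 4*y^3/3 - y^2/4


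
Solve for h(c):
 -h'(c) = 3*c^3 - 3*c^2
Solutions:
 h(c) = C1 - 3*c^4/4 + c^3


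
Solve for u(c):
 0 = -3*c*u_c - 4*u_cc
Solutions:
 u(c) = C1 + C2*erf(sqrt(6)*c/4)


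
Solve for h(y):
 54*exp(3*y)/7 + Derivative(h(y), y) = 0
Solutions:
 h(y) = C1 - 18*exp(3*y)/7


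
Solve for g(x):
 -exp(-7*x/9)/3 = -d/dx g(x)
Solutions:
 g(x) = C1 - 3*exp(-7*x/9)/7


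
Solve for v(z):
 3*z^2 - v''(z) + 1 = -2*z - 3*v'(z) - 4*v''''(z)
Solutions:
 v(z) = C1 + C4*exp(-z) - z^3/3 - 2*z^2/3 - 7*z/9 + (C2*sin(sqrt(2)*z/2) + C3*cos(sqrt(2)*z/2))*exp(z/2)


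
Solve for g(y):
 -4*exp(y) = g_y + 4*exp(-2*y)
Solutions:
 g(y) = C1 - 4*exp(y) + 2*exp(-2*y)


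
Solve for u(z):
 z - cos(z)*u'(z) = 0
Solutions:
 u(z) = C1 + Integral(z/cos(z), z)


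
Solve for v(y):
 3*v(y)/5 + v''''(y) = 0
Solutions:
 v(y) = (C1*sin(sqrt(2)*3^(1/4)*5^(3/4)*y/10) + C2*cos(sqrt(2)*3^(1/4)*5^(3/4)*y/10))*exp(-sqrt(2)*3^(1/4)*5^(3/4)*y/10) + (C3*sin(sqrt(2)*3^(1/4)*5^(3/4)*y/10) + C4*cos(sqrt(2)*3^(1/4)*5^(3/4)*y/10))*exp(sqrt(2)*3^(1/4)*5^(3/4)*y/10)


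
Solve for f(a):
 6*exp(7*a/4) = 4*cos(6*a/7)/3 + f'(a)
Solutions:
 f(a) = C1 + 24*exp(7*a/4)/7 - 14*sin(6*a/7)/9


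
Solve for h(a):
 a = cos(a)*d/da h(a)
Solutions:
 h(a) = C1 + Integral(a/cos(a), a)


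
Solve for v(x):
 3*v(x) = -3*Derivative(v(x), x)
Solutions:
 v(x) = C1*exp(-x)


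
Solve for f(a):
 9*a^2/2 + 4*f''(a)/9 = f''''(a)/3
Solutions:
 f(a) = C1 + C2*a + C3*exp(-2*sqrt(3)*a/3) + C4*exp(2*sqrt(3)*a/3) - 27*a^4/32 - 243*a^2/32


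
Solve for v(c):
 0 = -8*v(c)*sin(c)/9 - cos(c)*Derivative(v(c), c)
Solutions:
 v(c) = C1*cos(c)^(8/9)


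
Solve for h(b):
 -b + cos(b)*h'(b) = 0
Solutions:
 h(b) = C1 + Integral(b/cos(b), b)


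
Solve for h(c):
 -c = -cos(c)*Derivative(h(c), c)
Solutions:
 h(c) = C1 + Integral(c/cos(c), c)


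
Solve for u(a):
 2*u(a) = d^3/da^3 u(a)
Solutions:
 u(a) = C3*exp(2^(1/3)*a) + (C1*sin(2^(1/3)*sqrt(3)*a/2) + C2*cos(2^(1/3)*sqrt(3)*a/2))*exp(-2^(1/3)*a/2)


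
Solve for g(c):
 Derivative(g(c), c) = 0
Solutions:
 g(c) = C1


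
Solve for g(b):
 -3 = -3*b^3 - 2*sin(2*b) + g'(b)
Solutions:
 g(b) = C1 + 3*b^4/4 - 3*b - cos(2*b)


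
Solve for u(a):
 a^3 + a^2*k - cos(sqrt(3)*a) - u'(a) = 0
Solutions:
 u(a) = C1 + a^4/4 + a^3*k/3 - sqrt(3)*sin(sqrt(3)*a)/3


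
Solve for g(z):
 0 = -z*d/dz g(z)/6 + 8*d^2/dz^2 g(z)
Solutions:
 g(z) = C1 + C2*erfi(sqrt(6)*z/24)


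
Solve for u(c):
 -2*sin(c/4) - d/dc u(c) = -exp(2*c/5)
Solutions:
 u(c) = C1 + 5*exp(2*c/5)/2 + 8*cos(c/4)


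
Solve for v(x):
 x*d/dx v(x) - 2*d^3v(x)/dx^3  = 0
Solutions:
 v(x) = C1 + Integral(C2*airyai(2^(2/3)*x/2) + C3*airybi(2^(2/3)*x/2), x)


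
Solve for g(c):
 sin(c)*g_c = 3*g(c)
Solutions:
 g(c) = C1*(cos(c) - 1)^(3/2)/(cos(c) + 1)^(3/2)


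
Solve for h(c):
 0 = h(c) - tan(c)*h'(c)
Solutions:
 h(c) = C1*sin(c)


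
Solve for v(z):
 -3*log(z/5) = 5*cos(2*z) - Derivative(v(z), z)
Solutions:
 v(z) = C1 + 3*z*log(z) - 3*z*log(5) - 3*z + 5*sin(2*z)/2


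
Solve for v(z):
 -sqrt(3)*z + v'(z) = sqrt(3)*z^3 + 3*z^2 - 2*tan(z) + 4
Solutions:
 v(z) = C1 + sqrt(3)*z^4/4 + z^3 + sqrt(3)*z^2/2 + 4*z + 2*log(cos(z))


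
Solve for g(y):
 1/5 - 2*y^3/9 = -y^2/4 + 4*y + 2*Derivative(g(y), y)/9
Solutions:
 g(y) = C1 - y^4/4 + 3*y^3/8 - 9*y^2 + 9*y/10


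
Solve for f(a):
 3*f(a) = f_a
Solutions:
 f(a) = C1*exp(3*a)


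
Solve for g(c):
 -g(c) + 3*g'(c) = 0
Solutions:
 g(c) = C1*exp(c/3)


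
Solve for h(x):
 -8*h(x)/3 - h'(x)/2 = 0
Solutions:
 h(x) = C1*exp(-16*x/3)


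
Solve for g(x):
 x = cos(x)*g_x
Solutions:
 g(x) = C1 + Integral(x/cos(x), x)


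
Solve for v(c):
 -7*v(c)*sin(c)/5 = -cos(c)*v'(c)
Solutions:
 v(c) = C1/cos(c)^(7/5)


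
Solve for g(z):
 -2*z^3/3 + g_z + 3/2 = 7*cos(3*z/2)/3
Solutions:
 g(z) = C1 + z^4/6 - 3*z/2 + 14*sin(3*z/2)/9


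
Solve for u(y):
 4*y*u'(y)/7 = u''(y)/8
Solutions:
 u(y) = C1 + C2*erfi(4*sqrt(7)*y/7)


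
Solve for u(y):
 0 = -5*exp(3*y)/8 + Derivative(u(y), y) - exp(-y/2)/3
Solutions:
 u(y) = C1 + 5*exp(3*y)/24 - 2*exp(-y/2)/3


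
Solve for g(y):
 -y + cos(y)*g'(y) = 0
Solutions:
 g(y) = C1 + Integral(y/cos(y), y)


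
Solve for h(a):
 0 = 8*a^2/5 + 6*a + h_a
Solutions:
 h(a) = C1 - 8*a^3/15 - 3*a^2


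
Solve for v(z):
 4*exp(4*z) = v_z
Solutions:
 v(z) = C1 + exp(4*z)


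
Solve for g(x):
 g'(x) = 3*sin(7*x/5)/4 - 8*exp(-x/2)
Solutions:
 g(x) = C1 - 15*cos(7*x/5)/28 + 16*exp(-x/2)


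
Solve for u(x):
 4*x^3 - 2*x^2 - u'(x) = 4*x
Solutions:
 u(x) = C1 + x^4 - 2*x^3/3 - 2*x^2


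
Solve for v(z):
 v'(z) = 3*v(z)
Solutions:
 v(z) = C1*exp(3*z)


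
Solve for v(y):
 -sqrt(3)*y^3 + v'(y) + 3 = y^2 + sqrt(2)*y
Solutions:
 v(y) = C1 + sqrt(3)*y^4/4 + y^3/3 + sqrt(2)*y^2/2 - 3*y


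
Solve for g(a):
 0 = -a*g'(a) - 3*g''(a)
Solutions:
 g(a) = C1 + C2*erf(sqrt(6)*a/6)


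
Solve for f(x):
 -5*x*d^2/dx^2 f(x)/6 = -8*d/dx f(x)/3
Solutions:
 f(x) = C1 + C2*x^(21/5)


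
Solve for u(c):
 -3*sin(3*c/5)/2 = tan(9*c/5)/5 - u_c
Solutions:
 u(c) = C1 - log(cos(9*c/5))/9 - 5*cos(3*c/5)/2


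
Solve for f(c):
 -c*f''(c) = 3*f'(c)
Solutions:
 f(c) = C1 + C2/c^2


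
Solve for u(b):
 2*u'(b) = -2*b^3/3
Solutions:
 u(b) = C1 - b^4/12


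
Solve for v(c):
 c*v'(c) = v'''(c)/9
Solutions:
 v(c) = C1 + Integral(C2*airyai(3^(2/3)*c) + C3*airybi(3^(2/3)*c), c)


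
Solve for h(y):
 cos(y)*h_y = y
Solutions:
 h(y) = C1 + Integral(y/cos(y), y)


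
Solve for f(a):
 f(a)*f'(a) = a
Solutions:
 f(a) = -sqrt(C1 + a^2)
 f(a) = sqrt(C1 + a^2)


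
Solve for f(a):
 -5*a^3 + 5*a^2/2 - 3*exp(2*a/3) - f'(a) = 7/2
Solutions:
 f(a) = C1 - 5*a^4/4 + 5*a^3/6 - 7*a/2 - 9*exp(2*a/3)/2


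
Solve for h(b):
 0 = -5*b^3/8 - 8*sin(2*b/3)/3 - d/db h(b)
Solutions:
 h(b) = C1 - 5*b^4/32 + 4*cos(2*b/3)


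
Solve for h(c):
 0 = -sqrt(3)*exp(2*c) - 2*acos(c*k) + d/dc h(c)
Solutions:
 h(c) = C1 + 2*Piecewise((c*acos(c*k) - sqrt(-c^2*k^2 + 1)/k, Ne(k, 0)), (pi*c/2, True)) + sqrt(3)*exp(2*c)/2


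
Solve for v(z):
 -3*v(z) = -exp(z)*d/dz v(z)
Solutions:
 v(z) = C1*exp(-3*exp(-z))


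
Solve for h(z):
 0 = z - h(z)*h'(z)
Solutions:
 h(z) = -sqrt(C1 + z^2)
 h(z) = sqrt(C1 + z^2)


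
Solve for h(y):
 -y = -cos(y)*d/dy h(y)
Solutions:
 h(y) = C1 + Integral(y/cos(y), y)


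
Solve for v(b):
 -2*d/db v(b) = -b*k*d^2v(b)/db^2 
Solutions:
 v(b) = C1 + b^(((re(k) + 2)*re(k) + im(k)^2)/(re(k)^2 + im(k)^2))*(C2*sin(2*log(b)*Abs(im(k))/(re(k)^2 + im(k)^2)) + C3*cos(2*log(b)*im(k)/(re(k)^2 + im(k)^2)))


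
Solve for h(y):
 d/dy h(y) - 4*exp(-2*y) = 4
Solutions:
 h(y) = C1 + 4*y - 2*exp(-2*y)


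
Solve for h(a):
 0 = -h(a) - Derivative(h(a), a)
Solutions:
 h(a) = C1*exp(-a)


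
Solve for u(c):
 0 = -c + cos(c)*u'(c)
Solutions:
 u(c) = C1 + Integral(c/cos(c), c)


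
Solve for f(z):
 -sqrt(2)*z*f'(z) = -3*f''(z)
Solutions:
 f(z) = C1 + C2*erfi(2^(3/4)*sqrt(3)*z/6)


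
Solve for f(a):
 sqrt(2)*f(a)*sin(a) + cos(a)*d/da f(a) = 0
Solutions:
 f(a) = C1*cos(a)^(sqrt(2))


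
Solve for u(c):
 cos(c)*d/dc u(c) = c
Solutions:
 u(c) = C1 + Integral(c/cos(c), c)


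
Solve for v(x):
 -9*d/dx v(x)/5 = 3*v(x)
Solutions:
 v(x) = C1*exp(-5*x/3)


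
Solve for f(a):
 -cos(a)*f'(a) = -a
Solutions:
 f(a) = C1 + Integral(a/cos(a), a)


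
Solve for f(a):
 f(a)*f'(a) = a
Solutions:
 f(a) = -sqrt(C1 + a^2)
 f(a) = sqrt(C1 + a^2)


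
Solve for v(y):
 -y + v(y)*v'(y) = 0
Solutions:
 v(y) = -sqrt(C1 + y^2)
 v(y) = sqrt(C1 + y^2)


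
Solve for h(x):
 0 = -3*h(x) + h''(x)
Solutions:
 h(x) = C1*exp(-sqrt(3)*x) + C2*exp(sqrt(3)*x)


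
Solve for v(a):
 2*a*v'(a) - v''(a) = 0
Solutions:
 v(a) = C1 + C2*erfi(a)


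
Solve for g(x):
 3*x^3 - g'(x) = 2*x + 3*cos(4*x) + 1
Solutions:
 g(x) = C1 + 3*x^4/4 - x^2 - x - 3*sin(4*x)/4


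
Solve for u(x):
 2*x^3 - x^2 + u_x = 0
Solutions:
 u(x) = C1 - x^4/2 + x^3/3


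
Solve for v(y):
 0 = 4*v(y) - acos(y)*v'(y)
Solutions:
 v(y) = C1*exp(4*Integral(1/acos(y), y))


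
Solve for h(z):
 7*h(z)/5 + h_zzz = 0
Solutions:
 h(z) = C3*exp(-5^(2/3)*7^(1/3)*z/5) + (C1*sin(sqrt(3)*5^(2/3)*7^(1/3)*z/10) + C2*cos(sqrt(3)*5^(2/3)*7^(1/3)*z/10))*exp(5^(2/3)*7^(1/3)*z/10)


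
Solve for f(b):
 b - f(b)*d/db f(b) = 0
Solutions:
 f(b) = -sqrt(C1 + b^2)
 f(b) = sqrt(C1 + b^2)


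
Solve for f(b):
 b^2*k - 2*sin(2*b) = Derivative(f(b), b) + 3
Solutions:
 f(b) = C1 + b^3*k/3 - 3*b + cos(2*b)


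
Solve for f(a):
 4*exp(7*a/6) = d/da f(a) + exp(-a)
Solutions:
 f(a) = C1 + 24*exp(7*a/6)/7 + exp(-a)


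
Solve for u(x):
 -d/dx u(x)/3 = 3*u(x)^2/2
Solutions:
 u(x) = 2/(C1 + 9*x)


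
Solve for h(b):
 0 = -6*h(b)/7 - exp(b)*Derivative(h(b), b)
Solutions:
 h(b) = C1*exp(6*exp(-b)/7)


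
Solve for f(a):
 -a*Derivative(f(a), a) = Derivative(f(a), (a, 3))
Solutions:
 f(a) = C1 + Integral(C2*airyai(-a) + C3*airybi(-a), a)


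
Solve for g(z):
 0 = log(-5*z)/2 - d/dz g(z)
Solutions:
 g(z) = C1 + z*log(-z)/2 + z*(-1 + log(5))/2


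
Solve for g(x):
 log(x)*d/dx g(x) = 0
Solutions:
 g(x) = C1


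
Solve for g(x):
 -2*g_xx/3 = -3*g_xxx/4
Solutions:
 g(x) = C1 + C2*x + C3*exp(8*x/9)


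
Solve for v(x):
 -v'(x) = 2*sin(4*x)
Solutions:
 v(x) = C1 + cos(4*x)/2


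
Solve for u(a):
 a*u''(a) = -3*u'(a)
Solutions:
 u(a) = C1 + C2/a^2


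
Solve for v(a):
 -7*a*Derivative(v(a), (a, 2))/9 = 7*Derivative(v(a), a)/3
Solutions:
 v(a) = C1 + C2/a^2


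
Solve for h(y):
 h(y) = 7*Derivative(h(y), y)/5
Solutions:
 h(y) = C1*exp(5*y/7)


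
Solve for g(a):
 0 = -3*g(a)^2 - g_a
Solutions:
 g(a) = 1/(C1 + 3*a)


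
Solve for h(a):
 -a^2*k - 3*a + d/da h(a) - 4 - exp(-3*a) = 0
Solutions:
 h(a) = C1 + a^3*k/3 + 3*a^2/2 + 4*a - exp(-3*a)/3


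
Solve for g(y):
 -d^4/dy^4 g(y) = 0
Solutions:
 g(y) = C1 + C2*y + C3*y^2 + C4*y^3


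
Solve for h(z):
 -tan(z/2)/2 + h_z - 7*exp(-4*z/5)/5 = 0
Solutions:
 h(z) = C1 + log(tan(z/2)^2 + 1)/2 - 7*exp(-4*z/5)/4


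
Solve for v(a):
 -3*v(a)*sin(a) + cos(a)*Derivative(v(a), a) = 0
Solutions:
 v(a) = C1/cos(a)^3


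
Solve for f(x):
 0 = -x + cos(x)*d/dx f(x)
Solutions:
 f(x) = C1 + Integral(x/cos(x), x)


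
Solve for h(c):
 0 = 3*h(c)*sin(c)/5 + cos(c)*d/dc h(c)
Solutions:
 h(c) = C1*cos(c)^(3/5)


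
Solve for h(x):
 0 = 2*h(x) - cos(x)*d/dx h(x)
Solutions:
 h(x) = C1*(sin(x) + 1)/(sin(x) - 1)


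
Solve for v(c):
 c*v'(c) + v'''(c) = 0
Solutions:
 v(c) = C1 + Integral(C2*airyai(-c) + C3*airybi(-c), c)


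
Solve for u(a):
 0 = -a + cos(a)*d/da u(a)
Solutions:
 u(a) = C1 + Integral(a/cos(a), a)


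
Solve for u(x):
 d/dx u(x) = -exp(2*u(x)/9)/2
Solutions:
 u(x) = 9*log(-sqrt(-1/(C1 - x))) + 9*log(3)
 u(x) = 9*log(-1/(C1 - x))/2 + 9*log(3)


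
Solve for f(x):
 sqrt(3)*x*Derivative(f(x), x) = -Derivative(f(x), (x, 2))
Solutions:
 f(x) = C1 + C2*erf(sqrt(2)*3^(1/4)*x/2)


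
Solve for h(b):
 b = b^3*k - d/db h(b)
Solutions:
 h(b) = C1 + b^4*k/4 - b^2/2


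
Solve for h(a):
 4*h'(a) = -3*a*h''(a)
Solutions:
 h(a) = C1 + C2/a^(1/3)


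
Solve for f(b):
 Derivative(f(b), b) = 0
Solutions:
 f(b) = C1


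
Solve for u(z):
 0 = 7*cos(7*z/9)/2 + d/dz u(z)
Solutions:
 u(z) = C1 - 9*sin(7*z/9)/2


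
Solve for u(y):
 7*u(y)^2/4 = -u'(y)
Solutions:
 u(y) = 4/(C1 + 7*y)


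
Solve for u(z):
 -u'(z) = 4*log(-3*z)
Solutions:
 u(z) = C1 - 4*z*log(-z) + 4*z*(1 - log(3))


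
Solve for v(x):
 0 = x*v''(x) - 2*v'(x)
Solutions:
 v(x) = C1 + C2*x^3


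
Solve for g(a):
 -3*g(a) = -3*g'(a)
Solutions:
 g(a) = C1*exp(a)


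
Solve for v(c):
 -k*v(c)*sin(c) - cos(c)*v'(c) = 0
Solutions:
 v(c) = C1*exp(k*log(cos(c)))


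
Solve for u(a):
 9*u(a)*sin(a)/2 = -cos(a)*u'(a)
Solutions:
 u(a) = C1*cos(a)^(9/2)


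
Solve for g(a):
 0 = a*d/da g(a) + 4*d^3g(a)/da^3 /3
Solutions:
 g(a) = C1 + Integral(C2*airyai(-6^(1/3)*a/2) + C3*airybi(-6^(1/3)*a/2), a)


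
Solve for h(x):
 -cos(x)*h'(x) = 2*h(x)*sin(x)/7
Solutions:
 h(x) = C1*cos(x)^(2/7)


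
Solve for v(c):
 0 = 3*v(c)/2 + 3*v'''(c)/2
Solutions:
 v(c) = C3*exp(-c) + (C1*sin(sqrt(3)*c/2) + C2*cos(sqrt(3)*c/2))*exp(c/2)


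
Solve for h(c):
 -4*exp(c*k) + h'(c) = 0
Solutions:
 h(c) = C1 + 4*exp(c*k)/k


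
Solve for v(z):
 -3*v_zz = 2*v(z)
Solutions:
 v(z) = C1*sin(sqrt(6)*z/3) + C2*cos(sqrt(6)*z/3)


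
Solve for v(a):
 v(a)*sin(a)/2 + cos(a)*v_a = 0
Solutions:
 v(a) = C1*sqrt(cos(a))


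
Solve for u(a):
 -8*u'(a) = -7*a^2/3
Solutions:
 u(a) = C1 + 7*a^3/72


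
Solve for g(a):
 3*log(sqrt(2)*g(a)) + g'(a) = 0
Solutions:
 2*Integral(1/(2*log(_y) + log(2)), (_y, g(a)))/3 = C1 - a


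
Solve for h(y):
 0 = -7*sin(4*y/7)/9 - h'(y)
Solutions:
 h(y) = C1 + 49*cos(4*y/7)/36


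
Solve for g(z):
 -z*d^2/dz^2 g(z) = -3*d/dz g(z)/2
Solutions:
 g(z) = C1 + C2*z^(5/2)


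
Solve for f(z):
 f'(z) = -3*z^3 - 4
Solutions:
 f(z) = C1 - 3*z^4/4 - 4*z


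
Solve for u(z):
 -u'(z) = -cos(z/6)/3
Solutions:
 u(z) = C1 + 2*sin(z/6)


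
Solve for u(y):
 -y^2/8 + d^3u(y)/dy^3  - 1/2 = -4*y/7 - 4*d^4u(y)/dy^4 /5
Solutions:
 u(y) = C1 + C2*y + C3*y^2 + C4*exp(-5*y/4) + y^5/480 - 9*y^4/280 + 391*y^3/2100


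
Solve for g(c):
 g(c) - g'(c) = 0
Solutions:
 g(c) = C1*exp(c)


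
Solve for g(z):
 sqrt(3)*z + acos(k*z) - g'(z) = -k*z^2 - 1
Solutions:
 g(z) = C1 + k*z^3/3 + sqrt(3)*z^2/2 + z + Piecewise((z*acos(k*z) - sqrt(-k^2*z^2 + 1)/k, Ne(k, 0)), (pi*z/2, True))


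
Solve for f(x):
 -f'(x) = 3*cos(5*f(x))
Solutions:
 f(x) = -asin((C1 + exp(30*x))/(C1 - exp(30*x)))/5 + pi/5
 f(x) = asin((C1 + exp(30*x))/(C1 - exp(30*x)))/5


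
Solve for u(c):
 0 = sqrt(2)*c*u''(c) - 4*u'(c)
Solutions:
 u(c) = C1 + C2*c^(1 + 2*sqrt(2))


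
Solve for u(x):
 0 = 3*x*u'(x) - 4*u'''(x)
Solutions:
 u(x) = C1 + Integral(C2*airyai(6^(1/3)*x/2) + C3*airybi(6^(1/3)*x/2), x)


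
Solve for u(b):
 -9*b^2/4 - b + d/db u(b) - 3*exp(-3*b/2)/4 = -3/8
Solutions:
 u(b) = C1 + 3*b^3/4 + b^2/2 - 3*b/8 - exp(-3*b/2)/2


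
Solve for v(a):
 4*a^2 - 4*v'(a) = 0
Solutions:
 v(a) = C1 + a^3/3


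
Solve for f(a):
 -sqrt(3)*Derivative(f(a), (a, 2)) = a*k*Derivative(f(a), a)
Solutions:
 f(a) = Piecewise((-sqrt(2)*3^(1/4)*sqrt(pi)*C1*erf(sqrt(2)*3^(3/4)*a*sqrt(k)/6)/(2*sqrt(k)) - C2, (k > 0) | (k < 0)), (-C1*a - C2, True))


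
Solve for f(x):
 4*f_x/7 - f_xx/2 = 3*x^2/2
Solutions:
 f(x) = C1 + C2*exp(8*x/7) + 7*x^3/8 + 147*x^2/64 + 1029*x/256


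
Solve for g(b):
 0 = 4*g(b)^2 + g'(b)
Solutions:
 g(b) = 1/(C1 + 4*b)


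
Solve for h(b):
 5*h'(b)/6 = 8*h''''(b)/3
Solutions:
 h(b) = C1 + C4*exp(2^(2/3)*5^(1/3)*b/4) + (C2*sin(2^(2/3)*sqrt(3)*5^(1/3)*b/8) + C3*cos(2^(2/3)*sqrt(3)*5^(1/3)*b/8))*exp(-2^(2/3)*5^(1/3)*b/8)


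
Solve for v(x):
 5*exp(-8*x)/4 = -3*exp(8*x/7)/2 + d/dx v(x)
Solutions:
 v(x) = C1 + 21*exp(8*x/7)/16 - 5*exp(-8*x)/32


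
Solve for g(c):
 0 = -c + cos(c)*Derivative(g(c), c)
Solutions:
 g(c) = C1 + Integral(c/cos(c), c)


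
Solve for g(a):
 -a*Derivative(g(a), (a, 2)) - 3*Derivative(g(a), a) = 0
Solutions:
 g(a) = C1 + C2/a^2


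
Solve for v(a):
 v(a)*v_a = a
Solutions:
 v(a) = -sqrt(C1 + a^2)
 v(a) = sqrt(C1 + a^2)


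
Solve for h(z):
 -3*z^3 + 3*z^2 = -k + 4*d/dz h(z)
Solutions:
 h(z) = C1 + k*z/4 - 3*z^4/16 + z^3/4


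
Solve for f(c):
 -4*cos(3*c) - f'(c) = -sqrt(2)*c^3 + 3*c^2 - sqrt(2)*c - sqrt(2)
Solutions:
 f(c) = C1 + sqrt(2)*c^4/4 - c^3 + sqrt(2)*c^2/2 + sqrt(2)*c - 4*sin(3*c)/3


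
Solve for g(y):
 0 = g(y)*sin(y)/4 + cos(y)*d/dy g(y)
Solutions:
 g(y) = C1*cos(y)^(1/4)


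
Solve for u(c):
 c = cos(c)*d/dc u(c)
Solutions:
 u(c) = C1 + Integral(c/cos(c), c)


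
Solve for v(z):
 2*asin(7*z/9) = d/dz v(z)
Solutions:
 v(z) = C1 + 2*z*asin(7*z/9) + 2*sqrt(81 - 49*z^2)/7


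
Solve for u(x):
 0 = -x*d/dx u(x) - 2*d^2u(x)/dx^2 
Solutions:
 u(x) = C1 + C2*erf(x/2)


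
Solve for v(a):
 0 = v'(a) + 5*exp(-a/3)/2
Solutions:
 v(a) = C1 + 15*exp(-a/3)/2


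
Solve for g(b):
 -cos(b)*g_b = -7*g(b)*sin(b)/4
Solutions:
 g(b) = C1/cos(b)^(7/4)


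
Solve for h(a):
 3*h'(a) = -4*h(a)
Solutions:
 h(a) = C1*exp(-4*a/3)


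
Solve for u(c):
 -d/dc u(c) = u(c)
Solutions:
 u(c) = C1*exp(-c)


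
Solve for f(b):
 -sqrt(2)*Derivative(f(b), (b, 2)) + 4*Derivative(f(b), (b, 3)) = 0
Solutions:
 f(b) = C1 + C2*b + C3*exp(sqrt(2)*b/4)


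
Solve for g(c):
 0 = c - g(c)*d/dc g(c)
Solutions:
 g(c) = -sqrt(C1 + c^2)
 g(c) = sqrt(C1 + c^2)


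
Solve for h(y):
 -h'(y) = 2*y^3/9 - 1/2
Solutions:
 h(y) = C1 - y^4/18 + y/2


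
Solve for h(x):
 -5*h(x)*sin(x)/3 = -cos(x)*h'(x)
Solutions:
 h(x) = C1/cos(x)^(5/3)


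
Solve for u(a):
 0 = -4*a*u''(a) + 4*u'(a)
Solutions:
 u(a) = C1 + C2*a^2


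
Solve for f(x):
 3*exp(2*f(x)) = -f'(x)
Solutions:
 f(x) = log(-sqrt(-1/(C1 - 3*x))) - log(2)/2
 f(x) = log(-1/(C1 - 3*x))/2 - log(2)/2


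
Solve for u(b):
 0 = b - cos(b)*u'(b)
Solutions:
 u(b) = C1 + Integral(b/cos(b), b)


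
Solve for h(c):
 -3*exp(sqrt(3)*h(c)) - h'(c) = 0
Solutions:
 h(c) = sqrt(3)*(2*log(1/(C1 + 3*c)) - log(3))/6


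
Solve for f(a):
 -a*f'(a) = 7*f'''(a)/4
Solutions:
 f(a) = C1 + Integral(C2*airyai(-14^(2/3)*a/7) + C3*airybi(-14^(2/3)*a/7), a)


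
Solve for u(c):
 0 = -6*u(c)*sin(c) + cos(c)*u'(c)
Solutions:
 u(c) = C1/cos(c)^6


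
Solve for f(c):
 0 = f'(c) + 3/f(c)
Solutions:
 f(c) = -sqrt(C1 - 6*c)
 f(c) = sqrt(C1 - 6*c)


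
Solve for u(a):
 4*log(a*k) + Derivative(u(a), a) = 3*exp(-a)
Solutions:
 u(a) = C1 - 4*a*log(a*k) + 4*a - 3*exp(-a)


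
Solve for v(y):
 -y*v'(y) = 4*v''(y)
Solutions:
 v(y) = C1 + C2*erf(sqrt(2)*y/4)


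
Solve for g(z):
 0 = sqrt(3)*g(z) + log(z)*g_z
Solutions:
 g(z) = C1*exp(-sqrt(3)*li(z))


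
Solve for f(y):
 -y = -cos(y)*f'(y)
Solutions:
 f(y) = C1 + Integral(y/cos(y), y)


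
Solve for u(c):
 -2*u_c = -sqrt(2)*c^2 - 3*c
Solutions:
 u(c) = C1 + sqrt(2)*c^3/6 + 3*c^2/4


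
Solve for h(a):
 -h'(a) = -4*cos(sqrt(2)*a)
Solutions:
 h(a) = C1 + 2*sqrt(2)*sin(sqrt(2)*a)


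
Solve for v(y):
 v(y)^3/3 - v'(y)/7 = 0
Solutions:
 v(y) = -sqrt(6)*sqrt(-1/(C1 + 7*y))/2
 v(y) = sqrt(6)*sqrt(-1/(C1 + 7*y))/2


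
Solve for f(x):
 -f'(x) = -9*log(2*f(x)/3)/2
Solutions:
 -2*Integral(1/(log(_y) - log(3) + log(2)), (_y, f(x)))/9 = C1 - x


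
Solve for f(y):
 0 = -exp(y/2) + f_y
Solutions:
 f(y) = C1 + 2*exp(y/2)


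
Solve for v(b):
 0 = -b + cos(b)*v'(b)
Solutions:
 v(b) = C1 + Integral(b/cos(b), b)


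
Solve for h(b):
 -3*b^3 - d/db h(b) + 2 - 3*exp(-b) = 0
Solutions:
 h(b) = C1 - 3*b^4/4 + 2*b + 3*exp(-b)


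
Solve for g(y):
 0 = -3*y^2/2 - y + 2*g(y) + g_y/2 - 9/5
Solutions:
 g(y) = C1*exp(-4*y) + 3*y^2/4 + y/8 + 139/160


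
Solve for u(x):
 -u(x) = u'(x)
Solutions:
 u(x) = C1*exp(-x)


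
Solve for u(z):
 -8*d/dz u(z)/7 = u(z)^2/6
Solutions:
 u(z) = 48/(C1 + 7*z)


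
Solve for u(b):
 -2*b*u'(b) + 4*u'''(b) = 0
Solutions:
 u(b) = C1 + Integral(C2*airyai(2^(2/3)*b/2) + C3*airybi(2^(2/3)*b/2), b)


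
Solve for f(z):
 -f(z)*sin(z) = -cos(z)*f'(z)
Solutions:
 f(z) = C1/cos(z)


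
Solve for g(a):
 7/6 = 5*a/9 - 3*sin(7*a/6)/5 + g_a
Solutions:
 g(a) = C1 - 5*a^2/18 + 7*a/6 - 18*cos(7*a/6)/35
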